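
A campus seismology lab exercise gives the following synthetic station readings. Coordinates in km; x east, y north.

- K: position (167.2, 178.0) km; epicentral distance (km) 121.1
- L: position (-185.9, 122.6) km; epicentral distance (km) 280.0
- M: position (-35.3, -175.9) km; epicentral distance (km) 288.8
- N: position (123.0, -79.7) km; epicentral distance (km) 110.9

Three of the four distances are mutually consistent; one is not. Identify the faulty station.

N

Solve using three stations at a time. Using K, L, M (subtract circle equations pairwise → linear system) gives (x, y) ≈ (91.4, 83.6).
Distances from that point to each station vs reported:
  K: calculated 121.1 vs reported 121.1 → residual 0.0 km
  L: calculated 280.0 vs reported 280.0 → residual 0.0 km
  M: calculated 288.8 vs reported 288.8 → residual 0.0 km
  N: calculated 166.4 vs reported 110.9 → residual 55.5 km
K, L, M are mutually consistent (residuals ≈ 0); N is off by 55.5 km.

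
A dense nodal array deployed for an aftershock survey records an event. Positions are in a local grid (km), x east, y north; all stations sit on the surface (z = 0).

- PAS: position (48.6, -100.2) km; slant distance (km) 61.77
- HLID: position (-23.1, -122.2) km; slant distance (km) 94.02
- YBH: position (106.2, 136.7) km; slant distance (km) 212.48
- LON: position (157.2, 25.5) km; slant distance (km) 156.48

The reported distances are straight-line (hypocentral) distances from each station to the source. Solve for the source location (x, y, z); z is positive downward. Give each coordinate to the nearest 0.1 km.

Each station gives a sphere (x−x_i)² + (y−y_i)² + z² = d_i² (stations at z=0).
Subtracting the PAS sphere from HLID and YBH: z² cancels, leaving linear equations in x and y:
-143.4 x − 44.0 y = -1959.78
115.2 x + 473.8 y = -23768.89
Solving: x ≈ 31.402, y ≈ -57.802 km (keep extra digits for the depth step; rounded: 31.4, -57.8).
Then from the PAS sphere: z² = 61.77² − (x − 48.6)² − (y + 100.2)² with x = 31.402, y = -57.802, so z ≈ 41.499 ≈ 41.5 km.

x ≈ 31.4 km, y ≈ -57.8 km, depth ≈ 41.5 km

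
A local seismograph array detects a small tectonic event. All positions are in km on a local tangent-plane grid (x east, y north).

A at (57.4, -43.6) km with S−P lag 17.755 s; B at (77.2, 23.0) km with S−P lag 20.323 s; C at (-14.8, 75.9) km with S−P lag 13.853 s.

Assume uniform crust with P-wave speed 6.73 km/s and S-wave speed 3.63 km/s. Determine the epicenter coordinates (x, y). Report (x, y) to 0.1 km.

-79.0 km east, -12.4 km north

Distance from S−P lag: d = Δt · v_P v_S / (v_P − v_S) = Δt · (6.73·3.63)/(6.73−3.63) ≈ 7.8806·Δt.
So d_A = 139.92, d_B = 160.16, d_C = 109.17 km.
Circle about each station: (x − 57.4)² + (y + 43.6)² = 139.92²; (x − 77.2)² + (y − 23.0)² = 160.16²; (x + 14.8)² + (y − 75.9)² = 109.17².
Subtracting pairs of circle equations eliminates x²+y² and gives linear equations (the radical axes):
39.6 x + 133.2 y = -4780.50
-144.4 x + 239.0 y = 8443.65
Solving the 2×2 system: x ≈ -79.0, y ≈ -12.4 km.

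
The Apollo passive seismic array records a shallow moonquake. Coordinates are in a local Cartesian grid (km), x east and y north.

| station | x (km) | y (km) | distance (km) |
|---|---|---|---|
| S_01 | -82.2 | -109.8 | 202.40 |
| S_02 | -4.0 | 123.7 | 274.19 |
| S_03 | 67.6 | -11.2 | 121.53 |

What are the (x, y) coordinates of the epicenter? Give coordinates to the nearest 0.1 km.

119.9 km east, -120.9 km north

Circle about each station: (x + 82.2)² + (y + 109.8)² = 202.40²; (x + 4.0)² + (y − 123.7)² = 274.19²; (x − 67.6)² + (y + 11.2)² = 121.53².
Subtracting the S_01 equation from the S_02 and S_03 equations removes the quadratic terms:
156.4 x + 467.0 y = -37709.59
299.6 x + 197.2 y = 12078.54
Solving the 2×2 system: x ≈ 119.9, y ≈ -120.9 km.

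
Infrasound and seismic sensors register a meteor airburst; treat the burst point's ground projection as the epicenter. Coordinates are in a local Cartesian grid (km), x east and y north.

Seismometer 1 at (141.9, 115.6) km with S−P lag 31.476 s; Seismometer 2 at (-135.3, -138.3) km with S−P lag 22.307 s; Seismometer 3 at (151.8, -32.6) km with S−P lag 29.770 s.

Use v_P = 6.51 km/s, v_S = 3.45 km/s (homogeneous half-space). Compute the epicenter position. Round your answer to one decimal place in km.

(-62.8, 8.5)

Distance from S−P lag: d = Δt · v_P v_S / (v_P − v_S) = Δt · (6.51·3.45)/(6.51−3.45) ≈ 7.3397·Δt.
So d_Seismometer 1 = 231.02, d_Seismometer 2 = 163.73, d_Seismometer 3 = 218.50 km.
Circle about each station: (x − 141.9)² + (y − 115.6)² = 231.02²; (x + 135.3)² + (y + 138.3)² = 163.73²; (x − 151.8)² + (y + 32.6)² = 218.50².
Subtracting pairs of circle equations eliminates x²+y² and gives linear equations (the radical axes):
-554.4 x − 507.8 y = 30496.74
19.8 x − 296.4 y = -3764.98
Solving the 2×2 system: x ≈ -62.8, y ≈ 8.5 km.
Check against Seismometer 1 (with the unrounded x, y): √((x − 141.9)²+(y − 115.6)²) = 231.02 ≈ 231.02 km. ✓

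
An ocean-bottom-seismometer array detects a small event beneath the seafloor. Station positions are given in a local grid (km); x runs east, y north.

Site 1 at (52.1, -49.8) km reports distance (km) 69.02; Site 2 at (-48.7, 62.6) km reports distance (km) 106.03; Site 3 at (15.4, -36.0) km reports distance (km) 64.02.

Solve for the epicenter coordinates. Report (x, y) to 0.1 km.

(48.0, 19.1)

Circle about each station: (x − 52.1)² + (y + 49.8)² = 69.02²; (x + 48.7)² + (y − 62.6)² = 106.03²; (x − 15.4)² + (y + 36.0)² = 64.02².
Subtracting pairs of circle equations eliminates x²+y² and gives linear equations (the radical axes):
-201.6 x + 224.8 y = -5382.60
-73.4 x + 27.6 y = -2996.09
Solving the 2×2 system: x ≈ 48.0, y ≈ 19.1 km.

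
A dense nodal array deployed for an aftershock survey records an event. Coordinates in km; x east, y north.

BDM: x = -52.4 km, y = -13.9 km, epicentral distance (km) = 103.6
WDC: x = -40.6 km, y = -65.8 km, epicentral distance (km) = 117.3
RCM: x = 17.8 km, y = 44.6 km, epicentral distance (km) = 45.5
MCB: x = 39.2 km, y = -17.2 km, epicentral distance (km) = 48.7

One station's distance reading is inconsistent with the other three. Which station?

MCB

Solve using three stations at a time. Using BDM, WDC, RCM (subtract circle equations pairwise → linear system) gives (x, y) ≈ (48.2, 10.8).
Distances from that point to each station vs reported:
  BDM: calculated 103.6 vs reported 103.6 → residual 0.0 km
  WDC: calculated 117.3 vs reported 117.3 → residual 0.0 km
  RCM: calculated 45.4 vs reported 45.5 → residual 0.1 km
  MCB: calculated 29.4 vs reported 48.7 → residual 19.3 km
BDM, WDC, RCM are mutually consistent (residuals ≈ 0); MCB is off by 19.3 km.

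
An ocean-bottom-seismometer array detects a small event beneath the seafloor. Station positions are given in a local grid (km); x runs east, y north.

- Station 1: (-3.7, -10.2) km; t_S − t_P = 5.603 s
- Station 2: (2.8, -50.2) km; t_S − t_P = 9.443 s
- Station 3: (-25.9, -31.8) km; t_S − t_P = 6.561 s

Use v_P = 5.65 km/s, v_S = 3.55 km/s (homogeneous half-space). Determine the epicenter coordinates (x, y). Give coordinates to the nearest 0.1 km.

-39.8 km east, 29.3 km north

Distance from S−P lag: d = Δt · v_P v_S / (v_P − v_S) = Δt · (5.65·3.55)/(5.65−3.55) ≈ 9.5512·Δt.
So d_Station 1 = 53.52, d_Station 2 = 90.19, d_Station 3 = 62.67 km.
Circle about each station: (x + 3.7)² + (y + 10.2)² = 53.52²; (x − 2.8)² + (y + 50.2)² = 90.19²; (x + 25.9)² + (y + 31.8)² = 62.67².
Subtracting the Station 1 equation from the Station 2 and Station 3 equations removes the quadratic terms:
13.0 x − 80.0 y = -2859.70
-44.4 x − 43.2 y = 501.18
Solving the 2×2 system: x ≈ -39.8, y ≈ 29.3 km.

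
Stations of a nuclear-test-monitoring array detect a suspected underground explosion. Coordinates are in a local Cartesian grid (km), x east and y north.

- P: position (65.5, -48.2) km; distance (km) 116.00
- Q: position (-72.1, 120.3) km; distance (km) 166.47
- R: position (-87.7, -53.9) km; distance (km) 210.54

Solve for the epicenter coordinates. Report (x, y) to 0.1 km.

Circle about each station: (x − 65.5)² + (y + 48.2)² = 116.00²; (x + 72.1)² + (y − 120.3)² = 166.47²; (x + 87.7)² + (y + 53.9)² = 210.54².
Subtracting the P equation from the Q and R equations removes the quadratic terms:
-275.2 x + 337.0 y = -1199.25
-306.4 x − 11.4 y = -26888.08
Solving the 2×2 system: x ≈ 85.3, y ≈ 66.1 km.
Check against P (with the unrounded x, y): √((x − 65.5)²+(y + 48.2)²) = 116.00 ≈ 116.00 km. ✓

85.3 km east, 66.1 km north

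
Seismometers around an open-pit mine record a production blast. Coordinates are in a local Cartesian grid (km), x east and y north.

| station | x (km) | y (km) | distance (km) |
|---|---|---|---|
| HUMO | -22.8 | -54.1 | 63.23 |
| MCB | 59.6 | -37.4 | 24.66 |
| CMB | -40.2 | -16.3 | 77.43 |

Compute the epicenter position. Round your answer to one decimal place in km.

Circle about each station: (x + 22.8)² + (y + 54.1)² = 63.23²; (x − 59.6)² + (y + 37.4)² = 24.66²; (x + 40.2)² + (y + 16.3)² = 77.43².
Subtracting pairs of circle equations eliminates x²+y² and gives linear equations (the radical axes):
164.8 x + 33.4 y = 4894.19
-34.8 x + 75.6 y = -3562.29
Solving the 2×2 system: x ≈ 35.9, y ≈ -30.6 km.

35.9 km east, -30.6 km north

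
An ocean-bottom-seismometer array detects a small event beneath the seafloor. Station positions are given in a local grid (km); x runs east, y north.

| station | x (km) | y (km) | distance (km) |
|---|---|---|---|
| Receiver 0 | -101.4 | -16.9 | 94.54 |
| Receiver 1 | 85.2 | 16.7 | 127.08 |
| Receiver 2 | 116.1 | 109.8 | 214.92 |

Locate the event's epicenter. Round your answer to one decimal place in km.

(-16.8, -59.1)

Circle about each station: (x + 101.4)² + (y + 16.9)² = 94.54²; (x − 85.2)² + (y − 16.7)² = 127.08²; (x − 116.1)² + (y − 109.8)² = 214.92².
Subtracting the Receiver 0 equation from the Receiver 1 and Receiver 2 equations removes the quadratic terms:
373.2 x + 67.2 y = -10241.15
435.0 x + 253.4 y = -22285.11
Solving the 2×2 system: x ≈ -16.8, y ≈ -59.1 km.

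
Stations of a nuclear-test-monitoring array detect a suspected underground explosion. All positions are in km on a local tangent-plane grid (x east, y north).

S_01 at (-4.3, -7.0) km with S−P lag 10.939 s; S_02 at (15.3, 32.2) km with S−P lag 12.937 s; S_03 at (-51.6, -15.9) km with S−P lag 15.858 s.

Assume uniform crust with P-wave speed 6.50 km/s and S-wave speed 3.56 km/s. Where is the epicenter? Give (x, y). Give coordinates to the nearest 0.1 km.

x ≈ 66.7 km, y ≈ -55.7 km

Distance from S−P lag: d = Δt · v_P v_S / (v_P − v_S) = Δt · (6.50·3.56)/(6.50−3.56) ≈ 7.8707·Δt.
So d_S_01 = 86.10, d_S_02 = 101.82, d_S_03 = 124.81 km.
Circle about each station: (x + 4.3)² + (y + 7.0)² = 86.10²; (x − 15.3)² + (y − 32.2)² = 101.82²; (x + 51.6)² + (y + 15.9)² = 124.81².
Subtracting pairs of circle equations eliminates x²+y² and gives linear equations (the radical axes):
39.2 x + 78.4 y = -1750.66
-94.6 x − 17.8 y = -5316.45
Solving the 2×2 system: x ≈ 66.7, y ≈ -55.7 km.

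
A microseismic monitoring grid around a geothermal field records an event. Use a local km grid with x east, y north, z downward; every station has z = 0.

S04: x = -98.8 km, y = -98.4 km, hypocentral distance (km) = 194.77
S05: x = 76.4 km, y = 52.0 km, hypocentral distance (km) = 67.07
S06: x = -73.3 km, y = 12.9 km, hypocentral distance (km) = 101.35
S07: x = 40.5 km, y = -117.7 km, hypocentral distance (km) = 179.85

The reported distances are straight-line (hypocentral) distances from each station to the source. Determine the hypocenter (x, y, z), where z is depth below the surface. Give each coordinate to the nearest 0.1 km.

Each station gives a sphere (x−x_i)² + (y−y_i)² + z² = d_i² (stations at z=0).
Subtracting the S04 sphere from S05 and S06: z² cancels, leaving linear equations in x and y:
350.4 x + 300.8 y = 22533.93
51.0 x + 222.6 y = 13758.83
Solving: x ≈ 14.003, y ≈ 58.601 km (keep extra digits for the depth step; rounded: 14.0, 58.6).
Then from the S04 sphere: z² = 194.77² − (x + 98.8)² − (y + 98.4)² with x = 14.003, y = 58.601, so z ≈ 23.696 ≈ 23.7 km.
Check against S07 (with the unrounded solution): distance 179.85 ≈ 179.85 km. ✓

(14.0, 58.6, 23.7)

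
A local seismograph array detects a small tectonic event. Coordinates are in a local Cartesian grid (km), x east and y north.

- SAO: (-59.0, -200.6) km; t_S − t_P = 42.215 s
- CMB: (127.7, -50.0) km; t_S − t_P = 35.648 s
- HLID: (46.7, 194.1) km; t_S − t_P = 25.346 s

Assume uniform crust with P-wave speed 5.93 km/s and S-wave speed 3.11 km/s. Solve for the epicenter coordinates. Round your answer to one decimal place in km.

x ≈ -68.9 km, y ≈ 75.3 km

Distance from S−P lag: d = Δt · v_P v_S / (v_P − v_S) = Δt · (5.93·3.11)/(5.93−3.11) ≈ 6.5398·Δt.
So d_SAO = 276.08, d_CMB = 233.13, d_HLID = 165.76 km.
Circle about each station: (x + 59.0)² + (y + 200.6)² = 276.08²; (x − 127.7)² + (y + 50.0)² = 233.13²; (x − 46.7)² + (y − 194.1)² = 165.76².
Subtracting pairs of circle equations eliminates x²+y² and gives linear equations (the radical axes):
373.4 x + 301.2 y = -3043.50
211.4 x + 789.4 y = 44878.13
Solving the 2×2 system: x ≈ -68.9, y ≈ 75.3 km.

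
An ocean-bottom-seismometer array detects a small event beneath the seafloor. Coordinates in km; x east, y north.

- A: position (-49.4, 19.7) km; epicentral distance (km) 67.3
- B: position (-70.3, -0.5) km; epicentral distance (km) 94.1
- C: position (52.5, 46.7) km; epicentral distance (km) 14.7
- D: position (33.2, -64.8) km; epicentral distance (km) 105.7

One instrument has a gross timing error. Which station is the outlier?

C

Solve using three stations at a time. Using A, B, D (subtract circle equations pairwise → linear system) gives (x, y) ≈ (14.9, 39.3).
Distances from that point to each station vs reported:
  A: calculated 67.3 vs reported 67.3 → residual 0.0 km
  B: calculated 94.1 vs reported 94.1 → residual 0.0 km
  C: calculated 38.3 vs reported 14.7 → residual 23.6 km
  D: calculated 105.7 vs reported 105.7 → residual 0.0 km
A, B, D are mutually consistent (residuals ≈ 0); C is off by 23.6 km.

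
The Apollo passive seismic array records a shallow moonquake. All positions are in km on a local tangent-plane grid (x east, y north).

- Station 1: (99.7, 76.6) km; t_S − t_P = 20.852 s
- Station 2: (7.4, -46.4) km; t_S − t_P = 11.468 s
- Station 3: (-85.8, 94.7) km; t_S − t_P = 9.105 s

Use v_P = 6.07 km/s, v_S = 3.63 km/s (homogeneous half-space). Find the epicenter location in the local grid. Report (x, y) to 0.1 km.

x ≈ -77.5 km, y ≈ 12.9 km

Distance from S−P lag: d = Δt · v_P v_S / (v_P − v_S) = Δt · (6.07·3.63)/(6.07−3.63) ≈ 9.0304·Δt.
So d_Station 1 = 188.30, d_Station 2 = 103.56, d_Station 3 = 82.22 km.
Circle about each station: (x − 99.7)² + (y − 76.6)² = 188.30²; (x − 7.4)² + (y + 46.4)² = 103.56²; (x + 85.8)² + (y − 94.7)² = 82.22².
Subtracting pairs of circle equations eliminates x²+y² and gives linear equations (the radical axes):
-184.6 x − 246.0 y = 11132.29
-371.0 x + 36.2 y = 29218.84
Solving the 2×2 system: x ≈ -77.5, y ≈ 12.9 km.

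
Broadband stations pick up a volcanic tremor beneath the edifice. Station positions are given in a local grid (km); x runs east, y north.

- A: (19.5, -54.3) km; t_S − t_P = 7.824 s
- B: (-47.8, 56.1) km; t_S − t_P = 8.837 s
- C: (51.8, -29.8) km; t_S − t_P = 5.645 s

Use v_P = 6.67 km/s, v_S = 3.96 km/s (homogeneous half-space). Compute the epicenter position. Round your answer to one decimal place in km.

x ≈ 30.9 km, y ≈ 21.1 km

Distance from S−P lag: d = Δt · v_P v_S / (v_P − v_S) = Δt · (6.67·3.96)/(6.67−3.96) ≈ 9.7466·Δt.
So d_A = 76.26, d_B = 86.13, d_C = 55.02 km.
Circle about each station: (x − 19.5)² + (y + 54.3)² = 76.26²; (x + 47.8)² + (y − 56.1)² = 86.13²; (x − 51.8)² + (y + 29.8)² = 55.02².
Subtracting the A equation from the B and C equations removes the quadratic terms:
-134.6 x + 220.8 y = 500.52
64.6 x + 49.0 y = 3030.93
Solving the 2×2 system: x ≈ 30.9, y ≈ 21.1 km.
Check against A (with the unrounded x, y): √((x − 19.5)²+(y + 54.3)²) = 76.27 ≈ 76.26 km. ✓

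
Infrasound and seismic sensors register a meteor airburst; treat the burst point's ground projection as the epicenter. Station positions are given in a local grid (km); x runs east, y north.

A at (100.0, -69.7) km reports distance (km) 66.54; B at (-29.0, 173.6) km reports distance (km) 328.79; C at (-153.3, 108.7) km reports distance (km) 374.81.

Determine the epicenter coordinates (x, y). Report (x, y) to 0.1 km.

x ≈ 161.9 km, y ≈ -94.1 km

Circle about each station: (x − 100.0)² + (y + 69.7)² = 66.54²; (x + 29.0)² + (y − 173.6)² = 328.79²; (x + 153.3)² + (y − 108.7)² = 374.81².
Subtracting the A equation from the B and C equations removes the quadratic terms:
-258.0 x + 486.6 y = -87555.42
-506.6 x + 356.8 y = -115596.47
Solving the 2×2 system: x ≈ 161.9, y ≈ -94.1 km.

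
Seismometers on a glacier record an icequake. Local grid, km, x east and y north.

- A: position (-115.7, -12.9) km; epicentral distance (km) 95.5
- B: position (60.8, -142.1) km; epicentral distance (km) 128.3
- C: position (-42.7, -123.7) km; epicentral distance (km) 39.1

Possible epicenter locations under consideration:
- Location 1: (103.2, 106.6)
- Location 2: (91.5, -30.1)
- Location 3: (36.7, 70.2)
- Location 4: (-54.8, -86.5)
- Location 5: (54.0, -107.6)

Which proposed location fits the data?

For each candidate, compare |candidate − station| to the reported distance:
Location 1: residuals A 153.9, B 124.0, C 233.5 → max 233.5 km
Location 2: residuals A 112.4, B 12.2, C 124.5 → max 124.5 km
Location 3: residuals A 78.1, B 85.4, C 170.4 → max 170.4 km
Location 4: residuals A 0.0, B 0.0, C 0.0 → max 0.0 km
Location 5: residuals A 98.8, B 93.1, C 58.9 → max 98.8 km
Only Location 4 has all residuals ≈ 0.

Location 4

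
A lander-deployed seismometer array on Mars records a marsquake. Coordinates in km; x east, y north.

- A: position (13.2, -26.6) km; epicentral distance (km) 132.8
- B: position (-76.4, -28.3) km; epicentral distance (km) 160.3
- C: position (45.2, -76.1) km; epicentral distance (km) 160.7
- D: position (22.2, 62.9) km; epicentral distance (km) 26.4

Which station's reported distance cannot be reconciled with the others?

A

Solve using three stations at a time. Using B, C, D (subtract circle equations pairwise → linear system) gives (x, y) ≈ (37.6, 84.4).
Distances from that point to each station vs reported:
  A: calculated 113.7 vs reported 132.8 → residual 19.1 km
  B: calculated 160.3 vs reported 160.3 → residual 0.0 km
  C: calculated 160.7 vs reported 160.7 → residual 0.0 km
  D: calculated 26.5 vs reported 26.4 → residual 0.1 km
B, C, D are mutually consistent (residuals ≈ 0); A is off by 19.1 km.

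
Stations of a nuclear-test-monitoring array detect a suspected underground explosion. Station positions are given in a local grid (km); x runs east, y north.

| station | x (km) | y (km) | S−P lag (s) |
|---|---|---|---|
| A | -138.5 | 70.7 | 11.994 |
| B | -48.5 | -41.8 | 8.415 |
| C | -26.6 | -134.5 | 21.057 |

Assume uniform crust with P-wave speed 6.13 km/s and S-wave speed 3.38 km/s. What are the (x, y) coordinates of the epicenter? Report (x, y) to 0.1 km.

(-63.9, 19.7)

Distance from S−P lag: d = Δt · v_P v_S / (v_P − v_S) = Δt · (6.13·3.38)/(6.13−3.38) ≈ 7.5343·Δt.
So d_A = 90.37, d_B = 63.40, d_C = 158.65 km.
Circle about each station: (x + 138.5)² + (y − 70.7)² = 90.37²; (x + 48.5)² + (y + 41.8)² = 63.40²; (x + 26.6)² + (y + 134.5)² = 158.65².
Subtracting pairs of circle equations eliminates x²+y² and gives linear equations (the radical axes):
180.0 x − 225.0 y = -15934.07
223.8 x − 410.4 y = -22386.02
Solving the 2×2 system: x ≈ -63.9, y ≈ 19.7 km.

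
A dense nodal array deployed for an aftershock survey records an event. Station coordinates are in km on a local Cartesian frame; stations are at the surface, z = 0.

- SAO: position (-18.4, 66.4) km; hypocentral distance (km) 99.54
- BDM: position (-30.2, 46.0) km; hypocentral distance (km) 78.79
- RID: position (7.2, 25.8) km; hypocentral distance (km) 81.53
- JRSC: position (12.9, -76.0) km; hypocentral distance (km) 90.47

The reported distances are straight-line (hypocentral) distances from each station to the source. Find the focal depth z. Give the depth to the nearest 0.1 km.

z ≈ 37.8 km

Each station gives a sphere (x−x_i)² + (y−y_i)² + z² = d_i² (stations at z=0).
Subtracting the SAO sphere from BDM and RID: z² cancels, leaving linear equations in x and y:
-23.6 x − 40.8 y = 1980.87
51.2 x − 81.2 y = -768.97
Solving: x ≈ -47.992, y ≈ -20.791 km (keep extra digits for the depth step; rounded: -48.0, -20.8).
Then from the SAO sphere: z² = 99.54² − (x + 18.4)² − (y − 66.4)² with x = -47.992, y = -20.791, so z ≈ 37.819 ≈ 37.8 km.
Check against JRSC (with the unrounded solution): distance 90.48 ≈ 90.47 km. ✓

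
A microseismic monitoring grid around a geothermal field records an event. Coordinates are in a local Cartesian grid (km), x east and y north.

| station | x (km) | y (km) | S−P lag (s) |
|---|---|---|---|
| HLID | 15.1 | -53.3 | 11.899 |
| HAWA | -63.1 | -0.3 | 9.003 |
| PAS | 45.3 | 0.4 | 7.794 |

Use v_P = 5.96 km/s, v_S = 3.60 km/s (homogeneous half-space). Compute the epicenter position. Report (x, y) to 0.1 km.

Distance from S−P lag: d = Δt · v_P v_S / (v_P − v_S) = Δt · (5.96·3.60)/(5.96−3.60) ≈ 9.0915·Δt.
So d_HLID = 108.18, d_HAWA = 81.85, d_PAS = 70.86 km.
Circle about each station: (x − 15.1)² + (y + 53.3)² = 108.18²; (x + 63.1)² + (y + 0.3)² = 81.85²; (x − 45.3)² + (y − 0.4)² = 70.86².
Subtracting the HLID equation from the HAWA and PAS equations removes the quadratic terms:
-156.4 x + 106.0 y = 5916.29
60.4 x + 107.4 y = 5665.12
Solving the 2×2 system: x ≈ -1.5, y ≈ 53.6 km.

(-1.5, 53.6)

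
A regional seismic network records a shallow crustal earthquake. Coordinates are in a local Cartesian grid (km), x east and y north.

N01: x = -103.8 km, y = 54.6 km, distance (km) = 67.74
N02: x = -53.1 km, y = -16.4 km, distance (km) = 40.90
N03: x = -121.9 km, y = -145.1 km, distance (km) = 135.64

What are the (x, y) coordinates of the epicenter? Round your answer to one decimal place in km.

(-93.8, -12.4)

Circle about each station: (x + 103.8)² + (y − 54.6)² = 67.74²; (x + 53.1)² + (y + 16.4)² = 40.90²; (x + 121.9)² + (y + 145.1)² = 135.64².
Subtracting the N01 equation from the N02 and N03 equations removes the quadratic terms:
101.4 x − 142.0 y = -7751.13
-36.2 x − 399.4 y = 8348.52
Solving the 2×2 system: x ≈ -93.8, y ≈ -12.4 km.
Check against N01 (with the unrounded x, y): √((x + 103.8)²+(y − 54.6)²) = 67.74 ≈ 67.74 km. ✓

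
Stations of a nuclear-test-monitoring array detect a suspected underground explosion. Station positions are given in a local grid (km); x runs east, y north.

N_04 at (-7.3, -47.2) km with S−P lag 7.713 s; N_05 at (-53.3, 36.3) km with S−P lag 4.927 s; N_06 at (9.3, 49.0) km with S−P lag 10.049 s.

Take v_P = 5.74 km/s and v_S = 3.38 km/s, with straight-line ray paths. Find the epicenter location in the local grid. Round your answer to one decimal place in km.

(-53.9, -4.2)

Distance from S−P lag: d = Δt · v_P v_S / (v_P − v_S) = Δt · (5.74·3.38)/(5.74−3.38) ≈ 8.2208·Δt.
So d_N_04 = 63.41, d_N_05 = 40.50, d_N_06 = 82.61 km.
Circle about each station: (x + 7.3)² + (y + 47.2)² = 63.41²; (x + 53.3)² + (y − 36.3)² = 40.50²; (x − 9.3)² + (y − 49.0)² = 82.61².
Subtracting pairs of circle equations eliminates x²+y² and gives linear equations (the radical axes):
-92.0 x + 167.0 y = 4258.03
33.2 x + 192.4 y = -2597.22
Solving the 2×2 system: x ≈ -53.9, y ≈ -4.2 km.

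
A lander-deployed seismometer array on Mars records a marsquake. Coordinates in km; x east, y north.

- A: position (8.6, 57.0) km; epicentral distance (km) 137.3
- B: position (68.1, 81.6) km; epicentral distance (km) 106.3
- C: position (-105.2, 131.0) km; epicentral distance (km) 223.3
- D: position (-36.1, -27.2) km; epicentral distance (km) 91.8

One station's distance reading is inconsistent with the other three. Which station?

A

Solve using three stations at a time. Using B, C, D (subtract circle equations pairwise → linear system) gives (x, y) ≈ (55.6, -23.9).
Distances from that point to each station vs reported:
  A: calculated 93.6 vs reported 137.3 → residual 43.7 km
  B: calculated 106.3 vs reported 106.3 → residual 0.0 km
  C: calculated 223.3 vs reported 223.3 → residual 0.0 km
  D: calculated 91.8 vs reported 91.8 → residual 0.0 km
B, C, D are mutually consistent (residuals ≈ 0); A is off by 43.7 km.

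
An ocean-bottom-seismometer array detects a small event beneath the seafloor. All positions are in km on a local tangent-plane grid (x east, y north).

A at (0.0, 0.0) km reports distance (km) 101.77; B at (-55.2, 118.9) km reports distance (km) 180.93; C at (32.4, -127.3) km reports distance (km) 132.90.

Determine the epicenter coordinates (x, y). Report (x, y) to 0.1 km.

Circle about each station: x² + y² = 101.77²; (x + 55.2)² + (y − 118.9)² = 180.93²; (x − 32.4)² + (y + 127.3)² = 132.90².
Subtracting the A equation from the B and C equations removes the quadratic terms:
-110.4 x + 237.8 y = -5194.28
64.8 x − 254.6 y = 9949.77
Solving the 2×2 system: x ≈ -82.2, y ≈ -60.0 km.

(-82.2, -60.0)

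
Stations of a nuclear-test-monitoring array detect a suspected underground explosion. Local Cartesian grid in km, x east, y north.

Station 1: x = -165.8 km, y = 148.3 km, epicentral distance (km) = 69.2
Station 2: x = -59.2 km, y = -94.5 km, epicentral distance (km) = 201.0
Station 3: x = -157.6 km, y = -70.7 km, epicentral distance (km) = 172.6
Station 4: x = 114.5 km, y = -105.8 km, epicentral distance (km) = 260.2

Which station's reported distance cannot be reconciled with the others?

Station 4

Solve using three stations at a time. Using Station 1, Station 2, Station 3 (subtract circle equations pairwise → linear system) gives (x, y) ≈ (-118.8, 97.5).
Distances from that point to each station vs reported:
  Station 1: calculated 69.2 vs reported 69.2 → residual 0.0 km
  Station 2: calculated 201.0 vs reported 201.0 → residual 0.0 km
  Station 3: calculated 172.6 vs reported 172.6 → residual 0.0 km
  Station 4: calculated 309.4 vs reported 260.2 → residual 49.2 km
Station 1, Station 2, Station 3 are mutually consistent (residuals ≈ 0); Station 4 is off by 49.2 km.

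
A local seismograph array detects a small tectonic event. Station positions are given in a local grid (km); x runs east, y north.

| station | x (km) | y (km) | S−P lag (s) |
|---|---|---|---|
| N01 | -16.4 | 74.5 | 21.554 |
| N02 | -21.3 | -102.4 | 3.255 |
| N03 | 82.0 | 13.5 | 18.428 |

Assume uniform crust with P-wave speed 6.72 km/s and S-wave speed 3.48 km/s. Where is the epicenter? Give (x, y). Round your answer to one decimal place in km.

x ≈ -11.6 km, y ≈ -81.0 km

Distance from S−P lag: d = Δt · v_P v_S / (v_P − v_S) = Δt · (6.72·3.48)/(6.72−3.48) ≈ 7.2178·Δt.
So d_N01 = 155.57, d_N02 = 23.49, d_N03 = 133.01 km.
Circle about each station: (x + 16.4)² + (y − 74.5)² = 155.57²; (x + 21.3)² + (y + 102.4)² = 23.49²; (x − 82.0)² + (y − 13.5)² = 133.01².
Subtracting pairs of circle equations eliminates x²+y² and gives linear equations (the radical axes):
-9.8 x − 353.8 y = 28770.48
196.8 x − 122.0 y = 7597.40
Solving the 2×2 system: x ≈ -11.6, y ≈ -81.0 km.
Check against N01 (with the unrounded x, y): √((x + 16.4)²+(y − 74.5)²) = 155.57 ≈ 155.57 km. ✓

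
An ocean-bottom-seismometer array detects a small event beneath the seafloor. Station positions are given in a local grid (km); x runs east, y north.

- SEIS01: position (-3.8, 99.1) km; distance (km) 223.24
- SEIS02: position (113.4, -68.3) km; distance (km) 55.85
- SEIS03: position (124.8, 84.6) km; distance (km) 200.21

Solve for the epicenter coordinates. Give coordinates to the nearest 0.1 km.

Circle about each station: (x + 3.8)² + (y − 99.1)² = 223.24²; (x − 113.4)² + (y + 68.3)² = 55.85²; (x − 124.8)² + (y − 84.6)² = 200.21².
Subtracting the SEIS01 equation from the SEIS02 and SEIS03 equations removes the quadratic terms:
234.4 x − 334.8 y = 54406.08
257.2 x − 29.0 y = 22649.00
Solving the 2×2 system: x ≈ 75.7, y ≈ -109.5 km.

x ≈ 75.7 km, y ≈ -109.5 km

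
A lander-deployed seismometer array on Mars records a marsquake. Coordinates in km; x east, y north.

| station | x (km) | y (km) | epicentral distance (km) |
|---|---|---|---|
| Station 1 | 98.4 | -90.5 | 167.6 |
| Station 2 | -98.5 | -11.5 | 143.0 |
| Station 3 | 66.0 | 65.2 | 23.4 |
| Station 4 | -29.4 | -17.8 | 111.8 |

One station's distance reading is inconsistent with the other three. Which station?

Solve using three stations at a time. Using Station 1, Station 3, Station 4 (subtract circle equations pairwise → linear system) gives (x, y) ≈ (42.8, 67.6).
Distances from that point to each station vs reported:
  Station 1: calculated 167.6 vs reported 167.6 → residual 0.0 km
  Station 2: calculated 161.9 vs reported 143.0 → residual 18.9 km
  Station 3: calculated 23.4 vs reported 23.4 → residual 0.0 km
  Station 4: calculated 111.8 vs reported 111.8 → residual 0.0 km
Station 1, Station 3, Station 4 are mutually consistent (residuals ≈ 0); Station 2 is off by 18.9 km.

Station 2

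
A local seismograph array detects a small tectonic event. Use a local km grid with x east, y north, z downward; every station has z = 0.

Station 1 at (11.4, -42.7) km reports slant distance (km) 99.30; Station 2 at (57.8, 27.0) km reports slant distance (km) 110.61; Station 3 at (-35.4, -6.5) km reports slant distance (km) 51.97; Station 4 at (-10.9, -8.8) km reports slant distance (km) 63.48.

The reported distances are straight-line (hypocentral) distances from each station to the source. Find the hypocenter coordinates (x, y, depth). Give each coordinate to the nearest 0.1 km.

Each station gives a sphere (x−x_i)² + (y−y_i)² + z² = d_i² (stations at z=0).
Subtracting the Station 1 sphere from Station 2 and Station 3: z² cancels, leaving linear equations in x and y:
92.8 x + 139.4 y = -257.49
-93.6 x + 72.4 y = 6501.77
Solving: x ≈ -46.796, y ≈ 29.305 km (keep extra digits for the depth step; rounded: -46.8, 29.3).
Then from the Station 1 sphere: z² = 99.30² − (x − 11.4)² − (y + 42.7)² with x = -46.796, y = 29.305, so z ≈ 35.903 ≈ 35.9 km.

(-46.8, 29.3, 35.9)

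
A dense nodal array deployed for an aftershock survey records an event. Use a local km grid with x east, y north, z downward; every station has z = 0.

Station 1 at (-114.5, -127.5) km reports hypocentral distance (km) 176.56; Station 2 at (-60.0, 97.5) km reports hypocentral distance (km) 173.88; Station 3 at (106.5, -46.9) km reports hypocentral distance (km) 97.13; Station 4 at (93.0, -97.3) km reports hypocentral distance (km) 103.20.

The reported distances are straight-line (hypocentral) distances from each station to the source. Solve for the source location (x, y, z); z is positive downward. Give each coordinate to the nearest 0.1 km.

Each station gives a sphere (x−x_i)² + (y−y_i)² + z² = d_i² (stations at z=0).
Subtracting the Station 1 sphere from Station 2 and Station 3: z² cancels, leaving linear equations in x and y:
109.0 x + 450.0 y = -15321.07
442.0 x + 161.2 y = 5914.56
Solving: x ≈ 28.298, y ≈ -40.901 km (keep extra digits for the depth step; rounded: 28.3, -40.9).
Then from the Station 1 sphere: z² = 176.56² − (x + 114.5)² − (y + 127.5)² with x = 28.298, y = -40.901, so z ≈ 57.296 ≈ 57.3 km.

x ≈ 28.3 km, y ≈ -40.9 km, depth ≈ 57.3 km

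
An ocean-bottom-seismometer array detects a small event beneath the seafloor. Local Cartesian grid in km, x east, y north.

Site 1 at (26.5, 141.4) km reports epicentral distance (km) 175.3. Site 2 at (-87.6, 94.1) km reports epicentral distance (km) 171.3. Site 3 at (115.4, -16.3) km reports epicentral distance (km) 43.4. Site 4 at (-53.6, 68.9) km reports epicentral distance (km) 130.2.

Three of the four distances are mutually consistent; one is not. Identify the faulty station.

Solve using three stations at a time. Using Site 1, Site 2, Site 4 (subtract circle equations pairwise → linear system) gives (x, y) ≈ (26.2, -33.8).
Distances from that point to each station vs reported:
  Site 1: calculated 175.2 vs reported 175.3 → residual 0.1 km
  Site 2: calculated 171.2 vs reported 171.3 → residual 0.1 km
  Site 3: calculated 90.9 vs reported 43.4 → residual 47.5 km
  Site 4: calculated 130.0 vs reported 130.2 → residual 0.2 km
Site 1, Site 2, Site 4 are mutually consistent (residuals ≈ 0); Site 3 is off by 47.5 km.

Site 3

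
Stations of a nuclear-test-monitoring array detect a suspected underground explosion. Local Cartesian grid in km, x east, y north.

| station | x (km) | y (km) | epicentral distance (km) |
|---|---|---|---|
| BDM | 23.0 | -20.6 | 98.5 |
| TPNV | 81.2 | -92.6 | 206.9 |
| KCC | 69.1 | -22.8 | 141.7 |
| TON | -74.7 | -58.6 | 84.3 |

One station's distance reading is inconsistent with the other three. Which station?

Solve using three stations at a time. Using BDM, KCC, TON (subtract circle equations pairwise → linear system) gives (x, y) ≈ (-64.3, 25.0).
Distances from that point to each station vs reported:
  BDM: calculated 98.5 vs reported 98.5 → residual 0.0 km
  TPNV: calculated 187.1 vs reported 206.9 → residual 19.8 km
  KCC: calculated 141.7 vs reported 141.7 → residual 0.0 km
  TON: calculated 84.3 vs reported 84.3 → residual 0.0 km
BDM, KCC, TON are mutually consistent (residuals ≈ 0); TPNV is off by 19.8 km.

TPNV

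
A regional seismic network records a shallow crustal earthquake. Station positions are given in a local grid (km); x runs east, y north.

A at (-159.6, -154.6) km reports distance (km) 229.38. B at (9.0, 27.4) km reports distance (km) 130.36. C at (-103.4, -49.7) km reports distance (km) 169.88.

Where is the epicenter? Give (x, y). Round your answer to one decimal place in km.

Circle about each station: (x + 159.6)² + (y + 154.6)² = 229.38²; (x − 9.0)² + (y − 27.4)² = 130.36²; (x + 103.4)² + (y + 49.7)² = 169.88².
Subtracting the A equation from the B and C equations removes the quadratic terms:
337.2 x + 364.0 y = -12920.11
112.4 x + 209.8 y = -12455.70
Solving the 2×2 system: x ≈ 61.1, y ≈ -92.1 km.

61.1 km east, -92.1 km north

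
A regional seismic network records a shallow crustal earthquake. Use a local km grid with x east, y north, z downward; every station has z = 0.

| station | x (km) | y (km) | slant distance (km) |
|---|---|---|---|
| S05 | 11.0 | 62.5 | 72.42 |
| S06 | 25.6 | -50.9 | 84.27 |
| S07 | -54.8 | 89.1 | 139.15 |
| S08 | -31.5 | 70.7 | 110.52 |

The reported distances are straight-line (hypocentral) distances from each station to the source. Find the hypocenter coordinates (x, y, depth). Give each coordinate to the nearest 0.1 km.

Each station gives a sphere (x−x_i)² + (y−y_i)² + z² = d_i² (stations at z=0).
Subtracting the S05 sphere from S06 and S07: z² cancels, leaving linear equations in x and y:
29.2 x − 226.8 y = -2637.86
-131.6 x + 53.2 y = -7203.47
Solving: x ≈ 62.703, y ≈ 19.704 km (keep extra digits for the depth step; rounded: 62.7, 19.7).
Then from the S05 sphere: z² = 72.42² − (x − 11.0)² − (y − 62.5)² with x = 62.703, y = 19.704, so z ≈ 27.202 ≈ 27.2 km.
Check against S08 (with the unrounded solution): distance 110.52 ≈ 110.52 km. ✓

(62.7, 19.7, 27.2)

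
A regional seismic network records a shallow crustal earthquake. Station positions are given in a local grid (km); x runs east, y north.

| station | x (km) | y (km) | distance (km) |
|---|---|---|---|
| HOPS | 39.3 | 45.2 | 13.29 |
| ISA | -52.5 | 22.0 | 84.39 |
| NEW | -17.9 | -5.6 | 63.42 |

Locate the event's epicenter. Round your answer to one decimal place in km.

30.9 km east, 34.9 km north

Circle about each station: (x − 39.3)² + (y − 45.2)² = 13.29²; (x + 52.5)² + (y − 22.0)² = 84.39²; (x + 17.9)² + (y + 5.6)² = 63.42².
Subtracting the HOPS equation from the ISA and NEW equations removes the quadratic terms:
-183.6 x − 46.4 y = -7292.33
-114.4 x − 101.6 y = -7081.23
Solving the 2×2 system: x ≈ 30.9, y ≈ 34.9 km.
Check against HOPS (with the unrounded x, y): √((x − 39.3)²+(y − 45.2)²) = 13.29 ≈ 13.29 km. ✓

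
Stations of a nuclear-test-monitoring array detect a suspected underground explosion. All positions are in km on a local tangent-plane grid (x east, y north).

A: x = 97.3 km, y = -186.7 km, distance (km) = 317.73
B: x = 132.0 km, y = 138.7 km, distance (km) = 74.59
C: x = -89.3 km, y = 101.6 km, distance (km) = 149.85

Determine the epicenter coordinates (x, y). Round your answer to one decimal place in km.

Circle about each station: (x − 97.3)² + (y + 186.7)² = 317.73²; (x − 132.0)² + (y − 138.7)² = 74.59²; (x + 89.3)² + (y − 101.6)² = 149.85².
Subtracting the A equation from the B and C equations removes the quadratic terms:
69.4 x + 650.8 y = 87726.19
-373.2 x + 576.6 y = 52470.20
Solving the 2×2 system: x ≈ 58.1, y ≈ 128.6 km.

x ≈ 58.1 km, y ≈ 128.6 km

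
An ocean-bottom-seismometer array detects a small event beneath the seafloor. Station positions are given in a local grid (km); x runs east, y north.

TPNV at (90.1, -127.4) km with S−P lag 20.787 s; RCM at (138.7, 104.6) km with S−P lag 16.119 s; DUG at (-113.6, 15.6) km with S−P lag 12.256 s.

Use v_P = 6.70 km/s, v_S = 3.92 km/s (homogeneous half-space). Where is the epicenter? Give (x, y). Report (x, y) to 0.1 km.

x ≈ -1.9 km, y ≈ 46.1 km

Distance from S−P lag: d = Δt · v_P v_S / (v_P − v_S) = Δt · (6.70·3.92)/(6.70−3.92) ≈ 9.4475·Δt.
So d_TPNV = 196.38, d_RCM = 152.28, d_DUG = 115.79 km.
Circle about each station: (x − 90.1)² + (y + 127.4)² = 196.38²; (x − 138.7)² + (y − 104.6)² = 152.28²; (x + 113.6)² + (y − 15.6)² = 115.79².
Subtracting pairs of circle equations eliminates x²+y² and gives linear equations (the radical axes):
97.2 x + 464.0 y = 21205.99
-407.4 x + 286.0 y = 13957.33
Solving the 2×2 system: x ≈ -1.9, y ≈ 46.1 km.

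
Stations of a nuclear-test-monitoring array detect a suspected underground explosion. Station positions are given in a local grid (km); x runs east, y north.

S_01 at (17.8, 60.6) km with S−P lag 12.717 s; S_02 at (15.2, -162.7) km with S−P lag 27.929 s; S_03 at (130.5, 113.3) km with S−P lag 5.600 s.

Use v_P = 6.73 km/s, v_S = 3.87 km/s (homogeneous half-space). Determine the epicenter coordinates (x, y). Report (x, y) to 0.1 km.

(133.6, 62.4)

Distance from S−P lag: d = Δt · v_P v_S / (v_P − v_S) = Δt · (6.73·3.87)/(6.73−3.87) ≈ 9.1067·Δt.
So d_S_01 = 115.81, d_S_02 = 254.34, d_S_03 = 51.00 km.
Circle about each station: (x − 17.8)² + (y − 60.6)² = 115.81²; (x − 15.2)² + (y + 162.7)² = 254.34²; (x − 130.5)² + (y − 113.3)² = 51.00².
Subtracting pairs of circle equations eliminates x²+y² and gives linear equations (the radical axes):
-5.2 x − 446.6 y = -28563.75
225.4 x + 105.4 y = 36688.90
Solving the 2×2 system: x ≈ 133.6, y ≈ 62.4 km.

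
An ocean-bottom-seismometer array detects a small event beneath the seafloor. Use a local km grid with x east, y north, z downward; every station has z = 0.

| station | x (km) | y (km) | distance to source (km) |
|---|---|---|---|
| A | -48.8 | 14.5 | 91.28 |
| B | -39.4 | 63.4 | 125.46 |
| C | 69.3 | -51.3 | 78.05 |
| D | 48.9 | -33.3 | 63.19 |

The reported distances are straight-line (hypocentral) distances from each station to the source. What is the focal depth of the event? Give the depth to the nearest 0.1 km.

42.9 km

Each station gives a sphere (x−x_i)² + (y−y_i)² + z² = d_i² (stations at z=0).
Subtracting the A sphere from B and C: z² cancels, leaving linear equations in x and y:
18.8 x + 97.8 y = -4427.94
236.2 x − 131.6 y = 7082.73
Solving: x ≈ 4.300, y ≈ -46.102 km (keep extra digits for the depth step; rounded: 4.3, -46.1).
Then from the A sphere: z² = 91.28² − (x + 48.8)² − (y − 14.5)² with x = 4.300, y = -46.102, so z ≈ 42.893 ≈ 42.9 km.
Check against D (with the unrounded solution): distance 63.19 ≈ 63.19 km. ✓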